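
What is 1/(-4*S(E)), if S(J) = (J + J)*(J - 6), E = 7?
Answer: -1/56 ≈ -0.017857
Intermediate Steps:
S(J) = 2*J*(-6 + J) (S(J) = (2*J)*(-6 + J) = 2*J*(-6 + J))
1/(-4*S(E)) = 1/(-8*7*(-6 + 7)) = 1/(-8*7) = 1/(-4*14) = 1/(-56) = -1/56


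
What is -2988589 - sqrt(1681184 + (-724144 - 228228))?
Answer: -2988589 - 2*sqrt(182203) ≈ -2.9894e+6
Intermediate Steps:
-2988589 - sqrt(1681184 + (-724144 - 228228)) = -2988589 - sqrt(1681184 - 952372) = -2988589 - sqrt(728812) = -2988589 - 2*sqrt(182203)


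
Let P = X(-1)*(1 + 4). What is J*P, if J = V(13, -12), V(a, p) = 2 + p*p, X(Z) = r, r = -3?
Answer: -2190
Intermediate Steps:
X(Z) = -3
V(a, p) = 2 + p²
J = 146 (J = 2 + (-12)² = 2 + 144 = 146)
P = -15 (P = -3*(1 + 4) = -3*5 = -15)
J*P = 146*(-15) = -2190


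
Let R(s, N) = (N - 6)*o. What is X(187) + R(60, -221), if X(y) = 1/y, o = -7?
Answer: 297144/187 ≈ 1589.0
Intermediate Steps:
R(s, N) = 42 - 7*N (R(s, N) = (N - 6)*(-7) = (-6 + N)*(-7) = 42 - 7*N)
X(187) + R(60, -221) = 1/187 + (42 - 7*(-221)) = 1/187 + (42 + 1547) = 1/187 + 1589 = 297144/187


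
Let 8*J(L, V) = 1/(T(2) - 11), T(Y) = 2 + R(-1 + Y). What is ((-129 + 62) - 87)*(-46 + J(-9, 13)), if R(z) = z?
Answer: 226765/32 ≈ 7086.4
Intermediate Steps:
T(Y) = 1 + Y (T(Y) = 2 + (-1 + Y) = 1 + Y)
J(L, V) = -1/64 (J(L, V) = 1/(8*((1 + 2) - 11)) = 1/(8*(3 - 11)) = (1/8)/(-8) = (1/8)*(-1/8) = -1/64)
((-129 + 62) - 87)*(-46 + J(-9, 13)) = ((-129 + 62) - 87)*(-46 - 1/64) = (-67 - 87)*(-2945/64) = -154*(-2945/64) = 226765/32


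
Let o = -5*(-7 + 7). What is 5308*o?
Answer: 0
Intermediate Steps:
o = 0 (o = -5*0 = 0)
5308*o = 5308*0 = 0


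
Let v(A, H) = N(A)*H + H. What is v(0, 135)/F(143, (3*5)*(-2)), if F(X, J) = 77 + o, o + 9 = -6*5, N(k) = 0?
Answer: 135/38 ≈ 3.5526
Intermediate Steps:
o = -39 (o = -9 - 6*5 = -9 - 30 = -39)
v(A, H) = H (v(A, H) = 0*H + H = 0 + H = H)
F(X, J) = 38 (F(X, J) = 77 - 39 = 38)
v(0, 135)/F(143, (3*5)*(-2)) = 135/38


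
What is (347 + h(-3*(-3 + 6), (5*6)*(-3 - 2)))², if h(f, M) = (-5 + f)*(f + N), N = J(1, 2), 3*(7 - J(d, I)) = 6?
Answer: 162409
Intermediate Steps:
J(d, I) = 5 (J(d, I) = 7 - ⅓*6 = 7 - 2 = 5)
N = 5
h(f, M) = (-5 + f)*(5 + f) (h(f, M) = (-5 + f)*(f + 5) = (-5 + f)*(5 + f))
(347 + h(-3*(-3 + 6), (5*6)*(-3 - 2)))² = (347 + (-25 + (-3*(-3 + 6))²))² = (347 + (-25 + (-3*3)²))² = (347 + (-25 + (-9)²))² = (347 + (-25 + 81))² = (347 + 56)² = 403² = 162409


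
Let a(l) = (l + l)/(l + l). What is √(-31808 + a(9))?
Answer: I*√31807 ≈ 178.35*I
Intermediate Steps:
a(l) = 1 (a(l) = (2*l)/((2*l)) = (2*l)*(1/(2*l)) = 1)
√(-31808 + a(9)) = √(-31808 + 1) = √(-31807) = I*√31807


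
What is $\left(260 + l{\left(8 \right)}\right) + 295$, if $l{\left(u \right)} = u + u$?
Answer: $571$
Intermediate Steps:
$l{\left(u \right)} = 2 u$
$\left(260 + l{\left(8 \right)}\right) + 295 = \left(260 + 2 \cdot 8\right) + 295 = \left(260 + 16\right) + 295 = 276 + 295 = 571$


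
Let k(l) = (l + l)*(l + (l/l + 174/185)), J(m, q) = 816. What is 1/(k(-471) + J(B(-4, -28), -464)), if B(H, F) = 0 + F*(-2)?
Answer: 185/81893952 ≈ 2.2590e-6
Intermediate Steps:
B(H, F) = -2*F (B(H, F) = 0 - 2*F = -2*F)
k(l) = 2*l*(359/185 + l) (k(l) = (2*l)*(l + (1 + 174*(1/185))) = (2*l)*(l + (1 + 174/185)) = (2*l)*(l + 359/185) = (2*l)*(359/185 + l) = 2*l*(359/185 + l))
1/(k(-471) + J(B(-4, -28), -464)) = 1/((2/185)*(-471)*(359 + 185*(-471)) + 816) = 1/((2/185)*(-471)*(359 - 87135) + 816) = 1/((2/185)*(-471)*(-86776) + 816) = 1/(81742992/185 + 816) = 1/(81893952/185) = 185/81893952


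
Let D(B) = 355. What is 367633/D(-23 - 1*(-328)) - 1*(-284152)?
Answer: 101241593/355 ≈ 2.8519e+5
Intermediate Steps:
367633/D(-23 - 1*(-328)) - 1*(-284152) = 367633/355 - 1*(-284152) = 367633*(1/355) + 284152 = 367633/355 + 284152 = 101241593/355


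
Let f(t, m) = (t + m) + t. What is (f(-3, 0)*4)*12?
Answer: -288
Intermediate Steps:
f(t, m) = m + 2*t (f(t, m) = (m + t) + t = m + 2*t)
(f(-3, 0)*4)*12 = ((0 + 2*(-3))*4)*12 = ((0 - 6)*4)*12 = -6*4*12 = -24*12 = -288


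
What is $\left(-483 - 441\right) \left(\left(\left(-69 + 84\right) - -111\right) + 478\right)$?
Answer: $-558096$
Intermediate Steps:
$\left(-483 - 441\right) \left(\left(\left(-69 + 84\right) - -111\right) + 478\right) = - 924 \left(\left(15 + 111\right) + 478\right) = - 924 \left(126 + 478\right) = \left(-924\right) 604 = -558096$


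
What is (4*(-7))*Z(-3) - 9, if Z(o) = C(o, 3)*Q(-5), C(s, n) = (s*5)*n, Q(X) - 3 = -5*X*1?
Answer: 35271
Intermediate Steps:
Q(X) = 3 - 5*X (Q(X) = 3 - 5*X*1 = 3 - 5*X)
C(s, n) = 5*n*s (C(s, n) = (5*s)*n = 5*n*s)
Z(o) = 420*o (Z(o) = (5*3*o)*(3 - 5*(-5)) = (15*o)*(3 + 25) = (15*o)*28 = 420*o)
(4*(-7))*Z(-3) - 9 = (4*(-7))*(420*(-3)) - 9 = -28*(-1260) - 9 = 35280 - 9 = 35271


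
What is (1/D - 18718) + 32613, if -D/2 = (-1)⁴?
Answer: 27789/2 ≈ 13895.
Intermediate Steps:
D = -2 (D = -2*(-1)⁴ = -2*1 = -2)
(1/D - 18718) + 32613 = (1/(-2) - 18718) + 32613 = (-½ - 18718) + 32613 = -37437/2 + 32613 = 27789/2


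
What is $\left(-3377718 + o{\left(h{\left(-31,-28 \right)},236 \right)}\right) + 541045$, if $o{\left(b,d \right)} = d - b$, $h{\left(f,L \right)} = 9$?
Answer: $-2836446$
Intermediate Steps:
$\left(-3377718 + o{\left(h{\left(-31,-28 \right)},236 \right)}\right) + 541045 = \left(-3377718 + \left(236 - 9\right)\right) + 541045 = \left(-3377718 + 227\right) + 541045 = -3377491 + 541045 = -2836446$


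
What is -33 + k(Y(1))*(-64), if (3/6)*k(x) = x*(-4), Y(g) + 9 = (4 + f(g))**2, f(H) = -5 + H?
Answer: -4641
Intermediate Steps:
Y(g) = -9 + (-1 + g)**2 (Y(g) = -9 + (4 + (-5 + g))**2 = -9 + (-1 + g)**2)
k(x) = -8*x (k(x) = 2*(x*(-4)) = 2*(-4*x) = -8*x)
-33 + k(Y(1))*(-64) = -33 - 8*(-9 + (-1 + 1)**2)*(-64) = -33 - 8*(-9 + 0**2)*(-64) = -33 - 8*(-9 + 0)*(-64) = -33 - 8*(-9)*(-64) = -33 + 72*(-64) = -33 - 4608 = -4641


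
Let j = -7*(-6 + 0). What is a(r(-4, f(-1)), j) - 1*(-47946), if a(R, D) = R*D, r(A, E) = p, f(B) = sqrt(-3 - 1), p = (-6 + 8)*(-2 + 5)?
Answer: 48198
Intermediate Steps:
p = 6 (p = 2*3 = 6)
f(B) = 2*I (f(B) = sqrt(-4) = 2*I)
r(A, E) = 6
j = 42 (j = -7*(-6) = 42)
a(R, D) = D*R
a(r(-4, f(-1)), j) - 1*(-47946) = 42*6 - 1*(-47946) = 252 + 47946 = 48198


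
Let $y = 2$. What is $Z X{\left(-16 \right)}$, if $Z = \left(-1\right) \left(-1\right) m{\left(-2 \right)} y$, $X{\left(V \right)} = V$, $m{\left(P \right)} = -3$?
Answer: $96$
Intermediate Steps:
$Z = -6$ ($Z = \left(-1\right) \left(-1\right) \left(\left(-3\right) 2\right) = 1 \left(-6\right) = -6$)
$Z X{\left(-16 \right)} = \left(-6\right) \left(-16\right) = 96$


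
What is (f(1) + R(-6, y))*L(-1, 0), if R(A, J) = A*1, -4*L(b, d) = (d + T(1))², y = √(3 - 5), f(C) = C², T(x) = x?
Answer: 5/4 ≈ 1.2500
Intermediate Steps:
y = I*√2 (y = √(-2) = I*√2 ≈ 1.4142*I)
L(b, d) = -(1 + d)²/4 (L(b, d) = -(d + 1)²/4 = -(1 + d)²/4)
R(A, J) = A
(f(1) + R(-6, y))*L(-1, 0) = (1² - 6)*(-(1 + 0)²/4) = (1 - 6)*(-¼*1²) = -(-5)/4 = -5*(-¼) = 5/4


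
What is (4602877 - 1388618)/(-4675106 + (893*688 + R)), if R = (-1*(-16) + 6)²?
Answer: -3214259/4060238 ≈ -0.79164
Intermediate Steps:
R = 484 (R = (16 + 6)² = 22² = 484)
(4602877 - 1388618)/(-4675106 + (893*688 + R)) = (4602877 - 1388618)/(-4675106 + (893*688 + 484)) = 3214259/(-4675106 + (614384 + 484)) = 3214259/(-4675106 + 614868) = 3214259/(-4060238) = 3214259*(-1/4060238) = -3214259/4060238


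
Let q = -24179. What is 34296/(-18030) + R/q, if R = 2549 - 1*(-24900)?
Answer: -220691409/72657895 ≈ -3.0374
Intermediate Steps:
R = 27449 (R = 2549 + 24900 = 27449)
34296/(-18030) + R/q = 34296/(-18030) + 27449/(-24179) = 34296*(-1/18030) + 27449*(-1/24179) = -5716/3005 - 27449/24179 = -220691409/72657895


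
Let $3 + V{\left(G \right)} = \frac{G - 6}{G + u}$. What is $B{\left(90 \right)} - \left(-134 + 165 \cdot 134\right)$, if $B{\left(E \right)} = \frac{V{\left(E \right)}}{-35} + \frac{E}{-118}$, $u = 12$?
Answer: $- \frac{771492072}{35105} \approx -21977.0$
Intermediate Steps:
$V{\left(G \right)} = -3 + \frac{-6 + G}{12 + G}$ ($V{\left(G \right)} = -3 + \frac{G - 6}{G + 12} = -3 + \frac{-6 + G}{12 + G}$)
$B{\left(E \right)} = - \frac{E}{118} - \frac{2 \left(-21 - E\right)}{35 \left(12 + E\right)}$ ($B{\left(E \right)} = \frac{2 \frac{1}{12 + E} \left(-21 - E\right)}{-35} + \frac{E}{-118} = \frac{2 \left(-21 - E\right)}{12 + E} \left(- \frac{1}{35}\right) + E \left(- \frac{1}{118}\right) = - \frac{2 \left(-21 - E\right)}{35 \left(12 + E\right)} - \frac{E}{118} = - \frac{E}{118} - \frac{2 \left(-21 - E\right)}{35 \left(12 + E\right)}$)
$B{\left(90 \right)} - \left(-134 + 165 \cdot 134\right) = \frac{4956 - 16560 - 35 \cdot 90^{2}}{4130 \left(12 + 90\right)} - \left(-134 + 165 \cdot 134\right) = \frac{4956 - 16560 - 283500}{4130 \cdot 102} - \left(-134 + 22110\right) = \frac{1}{4130} \cdot \frac{1}{102} \left(4956 - 16560 - 283500\right) - 21976 = \frac{1}{4130} \cdot \frac{1}{102} \left(-295104\right) - 21976 = - \frac{24592}{35105} - 21976 = - \frac{771492072}{35105}$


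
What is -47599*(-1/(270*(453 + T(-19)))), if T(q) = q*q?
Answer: 47599/219780 ≈ 0.21658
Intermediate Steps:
T(q) = q²
-47599*(-1/(270*(453 + T(-19)))) = -47599*(-1/(270*(453 + (-19)²))) = -47599*(-1/(270*(453 + 361))) = -47599/(814*(-270)) = -47599/(-219780) = -47599*(-1/219780) = 47599/219780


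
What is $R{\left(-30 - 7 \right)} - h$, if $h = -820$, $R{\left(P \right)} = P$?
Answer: $783$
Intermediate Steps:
$R{\left(-30 - 7 \right)} - h = \left(-30 - 7\right) - -820 = \left(-30 - 7\right) + 820 = -37 + 820 = 783$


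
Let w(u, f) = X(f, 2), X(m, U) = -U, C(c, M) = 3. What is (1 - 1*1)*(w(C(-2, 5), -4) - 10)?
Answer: 0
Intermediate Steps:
w(u, f) = -2 (w(u, f) = -1*2 = -2)
(1 - 1*1)*(w(C(-2, 5), -4) - 10) = (1 - 1*1)*(-2 - 10) = (1 - 1)*(-12) = 0*(-12) = 0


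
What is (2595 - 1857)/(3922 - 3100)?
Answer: 123/137 ≈ 0.89781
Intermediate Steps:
(2595 - 1857)/(3922 - 3100) = 738/822 = 738*(1/822) = 123/137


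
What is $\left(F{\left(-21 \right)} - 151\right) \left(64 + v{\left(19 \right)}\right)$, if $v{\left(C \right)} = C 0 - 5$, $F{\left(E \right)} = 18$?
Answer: $-7847$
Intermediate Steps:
$v{\left(C \right)} = -5$ ($v{\left(C \right)} = 0 - 5 = -5$)
$\left(F{\left(-21 \right)} - 151\right) \left(64 + v{\left(19 \right)}\right) = \left(18 - 151\right) \left(64 - 5\right) = \left(-133\right) 59 = -7847$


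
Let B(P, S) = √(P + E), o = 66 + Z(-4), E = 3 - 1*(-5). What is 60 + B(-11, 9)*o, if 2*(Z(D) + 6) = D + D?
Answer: 60 + 56*I*√3 ≈ 60.0 + 96.995*I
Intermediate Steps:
Z(D) = -6 + D (Z(D) = -6 + (D + D)/2 = -6 + (2*D)/2 = -6 + D)
E = 8 (E = 3 + 5 = 8)
o = 56 (o = 66 + (-6 - 4) = 66 - 10 = 56)
B(P, S) = √(8 + P) (B(P, S) = √(P + 8) = √(8 + P))
60 + B(-11, 9)*o = 60 + √(8 - 11)*56 = 60 + √(-3)*56 = 60 + (I*√3)*56 = 60 + 56*I*√3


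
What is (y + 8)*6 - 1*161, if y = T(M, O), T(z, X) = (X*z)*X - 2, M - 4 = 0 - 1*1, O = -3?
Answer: 37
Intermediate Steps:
M = 3 (M = 4 + (0 - 1*1) = 4 + (0 - 1) = 4 - 1 = 3)
T(z, X) = -2 + z*X**2 (T(z, X) = z*X**2 - 2 = -2 + z*X**2)
y = 25 (y = -2 + 3*(-3)**2 = -2 + 3*9 = -2 + 27 = 25)
(y + 8)*6 - 1*161 = (25 + 8)*6 - 1*161 = 33*6 - 161 = 198 - 161 = 37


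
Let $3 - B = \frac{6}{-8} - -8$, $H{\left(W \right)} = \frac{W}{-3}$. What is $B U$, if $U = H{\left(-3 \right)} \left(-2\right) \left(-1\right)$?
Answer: $- \frac{17}{2} \approx -8.5$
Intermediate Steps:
$H{\left(W \right)} = - \frac{W}{3}$ ($H{\left(W \right)} = W \left(- \frac{1}{3}\right) = - \frac{W}{3}$)
$B = - \frac{17}{4}$ ($B = 3 - \left(\frac{6}{-8} - -8\right) = 3 - \left(6 \left(- \frac{1}{8}\right) + 8\right) = 3 - \left(- \frac{3}{4} + 8\right) = 3 - \frac{29}{4} = - \frac{17}{4} \approx -4.25$)
$U = 2$ ($U = \left(- \frac{1}{3}\right) \left(-3\right) \left(-2\right) \left(-1\right) = 1 \left(-2\right) \left(-1\right) = \left(-2\right) \left(-1\right) = 2$)
$B U = \left(- \frac{17}{4}\right) 2 = - \frac{17}{2}$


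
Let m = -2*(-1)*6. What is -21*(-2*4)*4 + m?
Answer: 684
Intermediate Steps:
m = 12 (m = 2*6 = 12)
-21*(-2*4)*4 + m = -21*(-2*4)*4 + 12 = -(-168)*4 + 12 = -21*(-32) + 12 = 672 + 12 = 684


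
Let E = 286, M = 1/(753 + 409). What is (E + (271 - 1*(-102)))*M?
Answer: 659/1162 ≈ 0.56713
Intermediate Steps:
M = 1/1162 ≈ 0.00086058
(E + (271 - 1*(-102)))*M = (286 + (271 - 1*(-102)))*(1/1162) = (286 + (271 + 102))*(1/1162) = (286 + 373)*(1/1162) = 659*(1/1162) = 659/1162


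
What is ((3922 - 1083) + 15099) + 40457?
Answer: 58395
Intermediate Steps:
((3922 - 1083) + 15099) + 40457 = (2839 + 15099) + 40457 = 17938 + 40457 = 58395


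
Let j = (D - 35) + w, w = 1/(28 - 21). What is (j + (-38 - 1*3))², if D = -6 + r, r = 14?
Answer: 225625/49 ≈ 4604.6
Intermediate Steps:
D = 8 (D = -6 + 14 = 8)
w = ⅐ (w = 1/7 = ⅐ ≈ 0.14286)
j = -188/7 (j = (8 - 35) + ⅐ = -27 + ⅐ = -188/7 ≈ -26.857)
(j + (-38 - 1*3))² = (-188/7 + (-38 - 1*3))² = (-188/7 + (-38 - 3))² = (-188/7 - 41)² = (-475/7)² = 225625/49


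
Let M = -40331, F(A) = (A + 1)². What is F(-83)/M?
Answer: -6724/40331 ≈ -0.16672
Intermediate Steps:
F(A) = (1 + A)²
F(-83)/M = (1 - 83)²/(-40331) = (-82)²*(-1/40331) = 6724*(-1/40331) = -6724/40331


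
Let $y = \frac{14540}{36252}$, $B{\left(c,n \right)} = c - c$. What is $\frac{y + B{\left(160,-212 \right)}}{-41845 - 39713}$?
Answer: $- \frac{3635}{739160154} \approx -4.9177 \cdot 10^{-6}$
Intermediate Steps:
$B{\left(c,n \right)} = 0$
$y = \frac{3635}{9063}$ ($y = 14540 \cdot \frac{1}{36252} = \frac{3635}{9063} \approx 0.40108$)
$\frac{y + B{\left(160,-212 \right)}}{-41845 - 39713} = \frac{\frac{3635}{9063} + 0}{-41845 - 39713} = \frac{3635}{9063 \left(-81558\right)} = \frac{3635}{9063} \left(- \frac{1}{81558}\right) = - \frac{3635}{739160154}$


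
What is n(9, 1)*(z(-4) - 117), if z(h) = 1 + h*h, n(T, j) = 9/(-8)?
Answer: 225/2 ≈ 112.50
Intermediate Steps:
n(T, j) = -9/8 (n(T, j) = 9*(-⅛) = -9/8)
z(h) = 1 + h²
n(9, 1)*(z(-4) - 117) = -9*((1 + (-4)²) - 117)/8 = -9*((1 + 16) - 117)/8 = -9*(17 - 117)/8 = -9/8*(-100) = 225/2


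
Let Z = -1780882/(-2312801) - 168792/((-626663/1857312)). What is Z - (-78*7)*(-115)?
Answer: 634058371870169300/1449346813063 ≈ 4.3748e+5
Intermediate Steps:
Z = 725062858262395070/1449346813063 (Z = -1780882*(-1/2312801) - 168792/((-626663*1/1857312)) = 1780882/2312801 - 168792/(-626663/1857312) = 1780882/2312801 - 168792*(-1857312/626663) = 1780882/2312801 + 313499407104/626663 = 725062858262395070/1449346813063 ≈ 5.0027e+5)
Z - (-78*7)*(-115) = 725062858262395070/1449346813063 - (-78*7)*(-115) = 725062858262395070/1449346813063 - (-546)*(-115) = 725062858262395070/1449346813063 - 1*62790 = 725062858262395070/1449346813063 - 62790 = 634058371870169300/1449346813063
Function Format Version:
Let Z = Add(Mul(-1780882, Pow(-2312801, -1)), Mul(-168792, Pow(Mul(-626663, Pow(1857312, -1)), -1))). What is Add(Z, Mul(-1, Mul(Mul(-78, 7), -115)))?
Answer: Rational(634058371870169300, 1449346813063) ≈ 4.3748e+5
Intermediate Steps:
Z = Rational(725062858262395070, 1449346813063) (Z = Add(Mul(-1780882, Rational(-1, 2312801)), Mul(-168792, Pow(Mul(-626663, Rational(1, 1857312)), -1))) = Add(Rational(1780882, 2312801), Mul(-168792, Pow(Rational(-626663, 1857312), -1))) = Add(Rational(1780882, 2312801), Mul(-168792, Rational(-1857312, 626663))) = Add(Rational(1780882, 2312801), Rational(313499407104, 626663)) = Rational(725062858262395070, 1449346813063) ≈ 5.0027e+5)
Add(Z, Mul(-1, Mul(Mul(-78, 7), -115))) = Add(Rational(725062858262395070, 1449346813063), Mul(-1, Mul(Mul(-78, 7), -115))) = Add(Rational(725062858262395070, 1449346813063), Mul(-1, Mul(-546, -115))) = Add(Rational(725062858262395070, 1449346813063), Mul(-1, 62790)) = Add(Rational(725062858262395070, 1449346813063), -62790) = Rational(634058371870169300, 1449346813063)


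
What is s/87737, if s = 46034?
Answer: 46034/87737 ≈ 0.52468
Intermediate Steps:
s/87737 = 46034/87737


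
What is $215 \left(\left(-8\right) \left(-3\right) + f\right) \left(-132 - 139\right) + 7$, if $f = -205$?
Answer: $10545972$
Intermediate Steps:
$215 \left(\left(-8\right) \left(-3\right) + f\right) \left(-132 - 139\right) + 7 = 215 \left(\left(-8\right) \left(-3\right) - 205\right) \left(-132 - 139\right) + 7 = 215 \left(24 - 205\right) \left(-271\right) + 7 = 215 \left(\left(-181\right) \left(-271\right)\right) + 7 = 215 \cdot 49051 + 7 = 10545965 + 7 = 10545972$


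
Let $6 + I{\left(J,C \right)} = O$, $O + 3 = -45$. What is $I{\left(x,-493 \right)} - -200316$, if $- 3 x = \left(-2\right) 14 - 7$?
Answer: $200262$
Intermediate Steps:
$x = \frac{35}{3}$ ($x = - \frac{\left(-2\right) 14 - 7}{3} = - \frac{-28 - 7}{3} = \left(- \frac{1}{3}\right) \left(-35\right) = \frac{35}{3} \approx 11.667$)
$O = -48$ ($O = -3 - 45 = -48$)
$I{\left(J,C \right)} = -54$ ($I{\left(J,C \right)} = -6 - 48 = -54$)
$I{\left(x,-493 \right)} - -200316 = -54 - -200316 = -54 + 200316 = 200262$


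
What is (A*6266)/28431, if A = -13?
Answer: -6266/2187 ≈ -2.8651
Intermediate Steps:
(A*6266)/28431 = -13*6266/28431 = -81458*1/28431 = -6266/2187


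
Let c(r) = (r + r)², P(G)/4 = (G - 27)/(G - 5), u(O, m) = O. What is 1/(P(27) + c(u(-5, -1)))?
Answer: 1/100 ≈ 0.010000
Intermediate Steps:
P(G) = 4*(-27 + G)/(-5 + G) (P(G) = 4*((G - 27)/(G - 5)) = 4*((-27 + G)/(-5 + G)) = 4*(-27 + G)/(-5 + G))
c(r) = 4*r² (c(r) = (2*r)² = 4*r²)
1/(P(27) + c(u(-5, -1))) = 1/(4*(-27 + 27)/(-5 + 27) + 4*(-5)²) = 1/(4*0/22 + 4*25) = 1/(4*(1/22)*0 + 100) = 1/(0 + 100) = 1/100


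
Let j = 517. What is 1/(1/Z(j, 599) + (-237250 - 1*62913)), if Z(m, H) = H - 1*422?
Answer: -177/53128850 ≈ -3.3315e-6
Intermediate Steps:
Z(m, H) = -422 + H (Z(m, H) = H - 422 = -422 + H)
1/(1/Z(j, 599) + (-237250 - 1*62913)) = 1/(1/(-422 + 599) + (-237250 - 1*62913)) = 1/(1/177 + (-237250 - 62913)) = 1/(1/177 - 300163) = 1/(-53128850/177) = -177/53128850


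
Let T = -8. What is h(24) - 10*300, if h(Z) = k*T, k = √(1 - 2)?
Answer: -3000 - 8*I ≈ -3000.0 - 8.0*I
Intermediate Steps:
k = I (k = √(-1) = I ≈ 1.0*I)
h(Z) = -8*I (h(Z) = I*(-8) = -8*I)
h(24) - 10*300 = -8*I - 10*300 = -8*I - 3000 = -3000 - 8*I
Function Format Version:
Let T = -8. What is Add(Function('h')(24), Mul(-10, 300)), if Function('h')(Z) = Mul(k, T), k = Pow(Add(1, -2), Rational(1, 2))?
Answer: Add(-3000, Mul(-8, I)) ≈ Add(-3000.0, Mul(-8.0000, I))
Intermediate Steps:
k = I (k = Pow(-1, Rational(1, 2)) = I ≈ Mul(1.0000, I))
Function('h')(Z) = Mul(-8, I) (Function('h')(Z) = Mul(I, -8) = Mul(-8, I))
Add(Function('h')(24), Mul(-10, 300)) = Add(Mul(-8, I), Mul(-10, 300)) = Add(Mul(-8, I), -3000) = Add(-3000, Mul(-8, I))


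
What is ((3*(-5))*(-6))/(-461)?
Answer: -90/461 ≈ -0.19523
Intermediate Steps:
((3*(-5))*(-6))/(-461) = -15*(-6)*(-1/461) = 90*(-1/461) = -90/461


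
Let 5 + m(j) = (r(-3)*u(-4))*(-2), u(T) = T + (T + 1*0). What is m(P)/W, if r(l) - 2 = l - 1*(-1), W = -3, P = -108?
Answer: 5/3 ≈ 1.6667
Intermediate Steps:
u(T) = 2*T (u(T) = T + (T + 0) = T + T = 2*T)
r(l) = 3 + l (r(l) = 2 + (l - 1*(-1)) = 2 + (l + 1) = 2 + (1 + l) = 3 + l)
m(j) = -5 (m(j) = -5 + ((3 - 3)*(2*(-4)))*(-2) = -5 + (0*(-8))*(-2) = -5 + 0*(-2) = -5 + 0 = -5)
m(P)/W = -5/(-3) = -1/3*(-5) = 5/3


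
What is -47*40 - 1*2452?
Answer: -4332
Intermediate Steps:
-47*40 - 1*2452 = -1880 - 2452 = -4332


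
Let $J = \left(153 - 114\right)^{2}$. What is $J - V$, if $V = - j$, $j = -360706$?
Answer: $-359185$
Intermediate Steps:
$V = 360706$ ($V = \left(-1\right) \left(-360706\right) = 360706$)
$J = 1521$ ($J = 39^{2} = 1521$)
$J - V = 1521 - 360706 = -359185$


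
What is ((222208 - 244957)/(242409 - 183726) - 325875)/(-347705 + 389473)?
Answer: -3187224229/408511924 ≈ -7.8020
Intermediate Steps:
((222208 - 244957)/(242409 - 183726) - 325875)/(-347705 + 389473) = (-22749/58683 - 325875)/41768 = (-22749*1/58683 - 325875)*(1/41768) = (-7583/19561 - 325875)*(1/41768) = -6374448458/19561*1/41768 = -3187224229/408511924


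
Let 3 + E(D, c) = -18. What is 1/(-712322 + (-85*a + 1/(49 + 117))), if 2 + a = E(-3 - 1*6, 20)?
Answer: -166/117920921 ≈ -1.4077e-6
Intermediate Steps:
E(D, c) = -21 (E(D, c) = -3 - 18 = -21)
a = -23 (a = -2 - 21 = -23)
1/(-712322 + (-85*a + 1/(49 + 117))) = 1/(-712322 + (-85*(-23) + 1/(49 + 117))) = 1/(-712322 + (1955 + 1/166)) = 1/(-712322 + 324531/166) = 1/(-117920921/166) = -166/117920921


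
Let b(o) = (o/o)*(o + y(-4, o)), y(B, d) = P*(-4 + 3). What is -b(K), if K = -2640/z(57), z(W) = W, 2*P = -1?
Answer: 1741/38 ≈ 45.816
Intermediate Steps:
P = -½ (P = (½)*(-1) = -½ ≈ -0.50000)
y(B, d) = ½ (y(B, d) = -(-4 + 3)/2 = -½*(-1) = ½)
K = -880/19 (K = -2640/57 = -2640*1/57 = -880/19 ≈ -46.316)
b(o) = ½ + o (b(o) = (o/o)*(o + ½) = 1*(½ + o) = ½ + o)
-b(K) = -(½ - 880/19) = -1*(-1741/38) = 1741/38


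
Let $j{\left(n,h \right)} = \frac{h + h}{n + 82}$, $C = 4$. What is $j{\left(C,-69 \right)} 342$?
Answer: $- \frac{23598}{43} \approx -548.79$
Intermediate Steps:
$j{\left(n,h \right)} = \frac{2 h}{82 + n}$
$j{\left(C,-69 \right)} 342 = 2 \left(-69\right) \frac{1}{82 + 4} \cdot 342 = 2 \left(-69\right) \frac{1}{86} \cdot 342 = \left(- \frac{69}{43}\right) 342 = - \frac{23598}{43}$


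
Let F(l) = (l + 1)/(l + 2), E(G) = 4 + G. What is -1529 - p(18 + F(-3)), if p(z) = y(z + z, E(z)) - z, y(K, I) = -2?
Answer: -1507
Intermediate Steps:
F(l) = (1 + l)/(2 + l)
p(z) = -2 - z
-1529 - p(18 + F(-3)) = -1529 - (-2 - (18 + (1 - 3)/(2 - 3))) = -1529 - (-2 - (18 - 2/(-1))) = -1529 - (-2 - (18 - 1*(-2))) = -1529 - (-2 - (18 + 2)) = -1529 - (-2 - 1*20) = -1529 - (-2 - 20) = -1529 - 1*(-22) = -1529 + 22 = -1507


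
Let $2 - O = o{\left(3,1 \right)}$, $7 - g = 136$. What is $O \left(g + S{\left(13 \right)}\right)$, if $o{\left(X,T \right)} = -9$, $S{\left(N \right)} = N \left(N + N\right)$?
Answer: $2299$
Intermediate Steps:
$S{\left(N \right)} = 2 N^{2}$ ($S{\left(N \right)} = N 2 N = 2 N^{2}$)
$g = -129$ ($g = 7 - 136 = -129$)
$O = 11$ ($O = 2 - -9 = 2 + 9 = 11$)
$O \left(g + S{\left(13 \right)}\right) = 11 \left(-129 + 2 \cdot 13^{2}\right) = 11 \left(-129 + 2 \cdot 169\right) = 11 \left(-129 + 338\right) = 11 \cdot 209 = 2299$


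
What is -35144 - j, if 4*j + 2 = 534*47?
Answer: -41418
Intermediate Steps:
j = 6274 (j = -½ + (534*47)/4 = -½ + (¼)*25098 = -½ + 12549/2 = 6274)
-35144 - j = -35144 - 1*6274 = -35144 - 6274 = -41418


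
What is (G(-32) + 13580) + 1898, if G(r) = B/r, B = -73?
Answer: 495369/32 ≈ 15480.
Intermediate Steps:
G(r) = -73/r
(G(-32) + 13580) + 1898 = (-73/(-32) + 13580) + 1898 = (-73*(-1/32) + 13580) + 1898 = (73/32 + 13580) + 1898 = 434633/32 + 1898 = 495369/32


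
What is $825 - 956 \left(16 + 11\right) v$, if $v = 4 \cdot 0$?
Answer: $825$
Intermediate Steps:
$v = 0$
$825 - 956 \left(16 + 11\right) v = 825 - 956 \left(16 + 11\right) 0 = 825 - 956 \cdot 27 \cdot 0 = 825 - 0 = 825 + 0 = 825$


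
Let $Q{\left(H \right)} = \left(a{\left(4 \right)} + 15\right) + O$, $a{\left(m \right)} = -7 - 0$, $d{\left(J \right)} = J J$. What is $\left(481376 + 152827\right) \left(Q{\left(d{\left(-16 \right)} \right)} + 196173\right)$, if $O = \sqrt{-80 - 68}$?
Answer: $124418578743 + 1268406 i \sqrt{37} \approx 1.2442 \cdot 10^{11} + 7.7154 \cdot 10^{6} i$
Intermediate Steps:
$O = 2 i \sqrt{37}$ ($O = \sqrt{-148} = 2 i \sqrt{37} \approx 12.166 i$)
$d{\left(J \right)} = J^{2}$
$a{\left(m \right)} = -7$ ($a{\left(m \right)} = -7 + 0 = -7$)
$Q{\left(H \right)} = 8 + 2 i \sqrt{37}$ ($Q{\left(H \right)} = \left(-7 + 15\right) + 2 i \sqrt{37} = 8 + 2 i \sqrt{37}$)
$\left(481376 + 152827\right) \left(Q{\left(d{\left(-16 \right)} \right)} + 196173\right) = \left(481376 + 152827\right) \left(\left(8 + 2 i \sqrt{37}\right) + 196173\right) = 634203 \left(196181 + 2 i \sqrt{37}\right) = 124418578743 + 1268406 i \sqrt{37}$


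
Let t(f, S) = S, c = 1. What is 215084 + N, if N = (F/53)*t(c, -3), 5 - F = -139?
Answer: 11399020/53 ≈ 2.1508e+5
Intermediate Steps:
F = 144 (F = 5 - 1*(-139) = 5 + 139 = 144)
N = -432/53 (N = (144/53)*(-3) = -432/53 ≈ -8.1509)
215084 + N = 215084 - 432/53 = 11399020/53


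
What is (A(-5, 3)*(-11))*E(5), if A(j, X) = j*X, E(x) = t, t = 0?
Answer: 0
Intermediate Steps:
E(x) = 0
A(j, X) = X*j
(A(-5, 3)*(-11))*E(5) = ((3*(-5))*(-11))*0 = -15*(-11)*0 = 165*0 = 0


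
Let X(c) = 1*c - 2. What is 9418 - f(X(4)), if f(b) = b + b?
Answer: 9414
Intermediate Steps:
X(c) = -2 + c (X(c) = c - 2 = -2 + c)
f(b) = 2*b
9418 - f(X(4)) = 9418 - 2*(-2 + 4) = 9418 - 2*2 = 9418 - 1*4 = 9418 - 4 = 9414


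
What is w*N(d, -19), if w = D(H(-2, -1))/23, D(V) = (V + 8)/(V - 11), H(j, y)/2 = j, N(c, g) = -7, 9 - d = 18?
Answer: 28/345 ≈ 0.081159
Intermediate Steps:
d = -9 (d = 9 - 1*18 = 9 - 18 = -9)
H(j, y) = 2*j
D(V) = (8 + V)/(-11 + V)
w = -4/345 (w = ((8 + 2*(-2))/(-11 + 2*(-2)))/23 = ((8 - 4)/(-11 - 4))*(1/23) = (4/(-15))*(1/23) = -1/15*4*(1/23) = -4/15*1/23 = -4/345 ≈ -0.011594)
w*N(d, -19) = -4/345*(-7) = 28/345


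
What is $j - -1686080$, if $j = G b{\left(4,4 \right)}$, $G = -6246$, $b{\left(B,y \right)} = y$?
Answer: $1661096$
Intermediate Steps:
$j = -24984$ ($j = \left(-6246\right) 4 = -24984$)
$j - -1686080 = -24984 - -1686080 = -24984 + 1686080 = 1661096$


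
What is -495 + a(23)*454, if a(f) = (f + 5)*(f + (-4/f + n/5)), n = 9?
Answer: 35943459/115 ≈ 3.1255e+5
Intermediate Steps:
a(f) = (5 + f)*(9/5 + f - 4/f) (a(f) = (f + 5)*(f + (-4/f + 9/5)) = (5 + f)*(f + (-4/f + 9*(1/5))) = (5 + f)*(f + (-4/f + 9/5)) = (5 + f)*(f + (9/5 - 4/f)) = (5 + f)*(9/5 + f - 4/f))
-495 + a(23)*454 = -495 + (5 + 23**2 - 20/23 + (34/5)*23)*454 = -495 + (5 + 529 - 20*1/23 + 782/5)*454 = -495 + (5 + 529 - 20/23 + 782/5)*454 = -495 + (79296/115)*454 = -495 + 36000384/115 = 35943459/115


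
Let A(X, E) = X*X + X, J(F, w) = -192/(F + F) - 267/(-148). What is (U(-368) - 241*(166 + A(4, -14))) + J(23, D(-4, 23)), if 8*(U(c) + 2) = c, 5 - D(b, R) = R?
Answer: -152759163/3404 ≈ -44876.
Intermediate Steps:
D(b, R) = 5 - R
J(F, w) = 267/148 - 96/F (J(F, w) = -192*1/(2*F) - 267*(-1/148) = -96/F + 267/148 = 267/148 - 96/F)
A(X, E) = X + X² (A(X, E) = X² + X = X + X²)
U(c) = -2 + c/8
(U(-368) - 241*(166 + A(4, -14))) + J(23, D(-4, 23)) = ((-2 + (⅛)*(-368)) - 241*(166 + 4*(1 + 4))) + (267/148 - 96/23) = ((-2 - 46) - 241*(166 + 4*5)) + (267/148 - 96*1/23) = (-48 - 241*(166 + 20)) + (267/148 - 96/23) = (-48 - 241*186) - 8067/3404 = (-48 - 44826) - 8067/3404 = -44874 - 8067/3404 = -152759163/3404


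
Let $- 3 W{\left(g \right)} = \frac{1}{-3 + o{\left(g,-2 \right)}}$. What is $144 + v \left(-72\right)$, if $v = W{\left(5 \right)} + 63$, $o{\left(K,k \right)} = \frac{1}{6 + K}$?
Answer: $- \frac{17601}{4} \approx -4400.3$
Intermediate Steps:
$W{\left(g \right)} = - \frac{1}{3 \left(-3 + \frac{1}{6 + g}\right)}$
$v = \frac{6059}{96}$ ($v = \frac{6 + 5}{3 \left(17 + 3 \cdot 5\right)} + 63 = \frac{1}{3} \frac{1}{17 + 15} \cdot 11 + 63 = \frac{1}{3} \cdot \frac{1}{32} \cdot 11 + 63 = \frac{11}{96} + 63 = \frac{6059}{96} \approx 63.115$)
$144 + v \left(-72\right) = 144 + \frac{6059}{96} \left(-72\right) = 144 - \frac{18177}{4} = - \frac{17601}{4}$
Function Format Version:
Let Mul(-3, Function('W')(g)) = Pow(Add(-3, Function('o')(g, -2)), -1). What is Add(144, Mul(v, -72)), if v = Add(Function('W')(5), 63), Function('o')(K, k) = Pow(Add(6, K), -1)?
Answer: Rational(-17601, 4) ≈ -4400.3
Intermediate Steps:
Function('W')(g) = Mul(Rational(-1, 3), Pow(Add(-3, Pow(Add(6, g), -1)), -1))
v = Rational(6059, 96) (v = Add(Mul(Rational(1, 3), Pow(Add(17, Mul(3, 5)), -1), Add(6, 5)), 63) = Add(Mul(Rational(1, 3), Pow(Add(17, 15), -1), 11), 63) = Add(Mul(Rational(1, 3), Pow(32, -1), 11), 63) = Add(Mul(Rational(1, 3), Rational(1, 32), 11), 63) = Add(Rational(11, 96), 63) = Rational(6059, 96) ≈ 63.115)
Add(144, Mul(v, -72)) = Add(144, Mul(Rational(6059, 96), -72)) = Add(144, Rational(-18177, 4)) = Rational(-17601, 4)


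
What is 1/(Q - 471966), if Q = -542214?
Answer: -1/1014180 ≈ -9.8602e-7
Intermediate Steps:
1/(Q - 471966) = 1/(-542214 - 471966) = 1/(-1014180) = -1/1014180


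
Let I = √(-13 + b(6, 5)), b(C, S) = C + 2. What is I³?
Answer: -5*I*√5 ≈ -11.18*I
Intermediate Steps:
b(C, S) = 2 + C
I = I*√5 (I = √(-13 + (2 + 6)) = √(-13 + 8) = √(-5) = I*√5 ≈ 2.2361*I)
I³ = (I*√5)³ = -5*I*√5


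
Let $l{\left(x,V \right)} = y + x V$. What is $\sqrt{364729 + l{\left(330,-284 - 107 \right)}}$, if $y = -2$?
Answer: $\sqrt{235697} \approx 485.49$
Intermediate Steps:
$l{\left(x,V \right)} = -2 + V x$ ($l{\left(x,V \right)} = -2 + x V = -2 + V x$)
$\sqrt{364729 + l{\left(330,-284 - 107 \right)}} = \sqrt{364729 + \left(-2 + \left(-284 - 107\right) 330\right)} = \sqrt{364729 - 129032} = \sqrt{235697}$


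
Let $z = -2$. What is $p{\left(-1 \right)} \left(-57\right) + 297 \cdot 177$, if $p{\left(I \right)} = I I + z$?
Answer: $52626$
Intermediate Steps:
$p{\left(I \right)} = -2 + I^{2}$ ($p{\left(I \right)} = I I - 2 = I^{2} - 2 = -2 + I^{2}$)
$p{\left(-1 \right)} \left(-57\right) + 297 \cdot 177 = \left(-2 + \left(-1\right)^{2}\right) \left(-57\right) + 297 \cdot 177 = \left(-2 + 1\right) \left(-57\right) + 52569 = \left(-1\right) \left(-57\right) + 52569 = 57 + 52569 = 52626$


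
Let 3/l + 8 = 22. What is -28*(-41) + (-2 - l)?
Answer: 16041/14 ≈ 1145.8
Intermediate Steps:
l = 3/14 (l = 3/(-8 + 22) = 3/14 ≈ 0.21429)
-28*(-41) + (-2 - l) = -28*(-41) + (-2 - 1*3/14) = 1148 + (-2 - 3/14) = 1148 - 31/14 = 16041/14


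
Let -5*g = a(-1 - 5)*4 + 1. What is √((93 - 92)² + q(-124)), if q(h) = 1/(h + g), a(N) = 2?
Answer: 4*√24531/629 ≈ 0.99602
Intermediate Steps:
g = -9/5 (g = -(2*4 + 1)/5 = -(8 + 1)/5 = -⅕*9 = -9/5 ≈ -1.8000)
q(h) = 1/(-9/5 + h) (q(h) = 1/(h - 9/5) = 1/(-9/5 + h))
√((93 - 92)² + q(-124)) = √((93 - 92)² + 5/(-9 + 5*(-124))) = √(1² + 5/(-9 - 620)) = √(1 + 5/(-629)) = √(1 + 5*(-1/629)) = √(1 - 5/629) = √(624/629) = 4*√24531/629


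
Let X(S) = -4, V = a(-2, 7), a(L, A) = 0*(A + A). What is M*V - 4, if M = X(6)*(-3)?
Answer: -4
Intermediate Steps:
a(L, A) = 0 (a(L, A) = 0*(2*A) = 0)
V = 0
M = 12 (M = -4*(-3) = 12)
M*V - 4 = 12*0 - 4 = 0 - 4 = -4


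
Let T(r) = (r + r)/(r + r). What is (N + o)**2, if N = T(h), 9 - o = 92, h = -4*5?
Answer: 6724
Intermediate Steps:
h = -20
o = -83 (o = 9 - 1*92 = 9 - 92 = -83)
T(r) = 1 (T(r) = (2*r)/((2*r)) = (2*r)*(1/(2*r)) = 1)
N = 1
(N + o)**2 = (1 - 83)**2 = (-82)**2 = 6724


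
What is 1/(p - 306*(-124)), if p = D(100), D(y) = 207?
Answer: 1/38151 ≈ 2.6212e-5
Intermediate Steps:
p = 207
1/(p - 306*(-124)) = 1/(207 - 306*(-124)) = 1/(207 + 37944) = 1/38151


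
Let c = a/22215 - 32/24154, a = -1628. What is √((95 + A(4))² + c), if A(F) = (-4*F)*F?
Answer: √69167238530713750245/268290555 ≈ 30.999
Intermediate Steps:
A(F) = -4*F²
c = -20016796/268290555 (c = -1628/22215 - 32/24154 = -1628*1/22215 - 32*1/24154 = -1628/22215 - 16/12077 = -20016796/268290555 ≈ -0.074609)
√((95 + A(4))² + c) = √((95 - 4*4²)² - 20016796/268290555) = √((95 - 4*16)² - 20016796/268290555) = √((95 - 64)² - 20016796/268290555) = √(31² - 20016796/268290555) = √(961 - 20016796/268290555) = √(257807206559/268290555) = √69167238530713750245/268290555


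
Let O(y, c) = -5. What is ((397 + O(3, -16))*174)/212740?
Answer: 17052/53185 ≈ 0.32062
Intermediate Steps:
((397 + O(3, -16))*174)/212740 = ((397 - 5)*174)/212740 = (392*174)*(1/212740) = 68208*(1/212740) = 17052/53185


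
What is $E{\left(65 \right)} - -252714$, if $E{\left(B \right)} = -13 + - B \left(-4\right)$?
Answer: $252961$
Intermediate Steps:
$E{\left(B \right)} = -13 + 4 B$
$E{\left(65 \right)} - -252714 = \left(-13 + 4 \cdot 65\right) - -252714 = \left(-13 + 260\right) + 252714 = 247 + 252714 = 252961$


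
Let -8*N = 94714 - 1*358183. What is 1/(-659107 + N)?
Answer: -8/5009387 ≈ -1.5970e-6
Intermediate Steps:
N = 263469/8 (N = -(94714 - 1*358183)/8 = -(94714 - 358183)/8 = -⅛*(-263469) = 263469/8 ≈ 32934.)
1/(-659107 + N) = 1/(-659107 + 263469/8) = 1/(-5009387/8) = -8/5009387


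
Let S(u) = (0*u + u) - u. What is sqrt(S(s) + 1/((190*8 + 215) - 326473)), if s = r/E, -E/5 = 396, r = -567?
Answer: I*sqrt(36082)/108246 ≈ 0.0017548*I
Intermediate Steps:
E = -1980 (E = -5*396 = -1980)
s = 63/220 (s = -567/(-1980) = -567*(-1/1980) = 63/220 ≈ 0.28636)
S(u) = 0 (S(u) = (0 + u) - u = u - u = 0)
sqrt(S(s) + 1/((190*8 + 215) - 326473)) = sqrt(0 + 1/((190*8 + 215) - 326473)) = sqrt(0 + 1/((1520 + 215) - 326473)) = sqrt(0 + 1/(1735 - 326473)) = sqrt(0 + 1/(-324738)) = sqrt(0 - 1/324738) = sqrt(-1/324738) = I*sqrt(36082)/108246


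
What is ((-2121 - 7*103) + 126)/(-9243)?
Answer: 2716/9243 ≈ 0.29384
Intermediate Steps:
((-2121 - 7*103) + 126)/(-9243) = ((-2121 - 721) + 126)*(-1/9243) = (-2842 + 126)*(-1/9243) = -2716*(-1/9243) = 2716/9243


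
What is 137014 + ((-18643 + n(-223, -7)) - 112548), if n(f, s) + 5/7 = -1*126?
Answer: 39874/7 ≈ 5696.3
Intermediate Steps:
n(f, s) = -887/7 (n(f, s) = -5/7 - 1*126 = -5/7 - 126 = -887/7)
137014 + ((-18643 + n(-223, -7)) - 112548) = 137014 + ((-18643 - 887/7) - 112548) = 137014 + (-131388/7 - 112548) = 137014 - 919224/7 = 39874/7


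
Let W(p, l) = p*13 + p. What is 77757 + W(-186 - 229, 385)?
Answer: 71947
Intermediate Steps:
W(p, l) = 14*p (W(p, l) = 13*p + p = 14*p)
77757 + W(-186 - 229, 385) = 77757 + 14*(-186 - 229) = 77757 + 14*(-415) = 77757 - 5810 = 71947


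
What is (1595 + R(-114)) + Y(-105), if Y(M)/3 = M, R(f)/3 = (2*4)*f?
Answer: -1456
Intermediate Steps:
R(f) = 24*f (R(f) = 3*((2*4)*f) = 3*(8*f) = 24*f)
Y(M) = 3*M
(1595 + R(-114)) + Y(-105) = (1595 + 24*(-114)) + 3*(-105) = (1595 - 2736) - 315 = -1141 - 315 = -1456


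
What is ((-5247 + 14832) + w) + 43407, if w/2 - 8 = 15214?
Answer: 83436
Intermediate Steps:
w = 30444 (w = 16 + 2*15214 = 16 + 30428 = 30444)
((-5247 + 14832) + w) + 43407 = ((-5247 + 14832) + 30444) + 43407 = (9585 + 30444) + 43407 = 40029 + 43407 = 83436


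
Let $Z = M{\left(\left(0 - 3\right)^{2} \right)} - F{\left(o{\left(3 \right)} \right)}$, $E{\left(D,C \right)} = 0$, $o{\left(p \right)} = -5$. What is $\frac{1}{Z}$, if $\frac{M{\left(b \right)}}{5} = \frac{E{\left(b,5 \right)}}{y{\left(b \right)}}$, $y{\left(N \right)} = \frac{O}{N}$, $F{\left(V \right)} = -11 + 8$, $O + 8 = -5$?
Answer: $\frac{1}{3} \approx 0.33333$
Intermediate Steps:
$O = -13$ ($O = -8 - 5 = -13$)
$F{\left(V \right)} = -3$
$y{\left(N \right)} = - \frac{13}{N}$
$M{\left(b \right)} = 0$ ($M{\left(b \right)} = 5 \frac{0}{\left(-13\right) \frac{1}{b}} = 5 \cdot 0 \left(- \frac{b}{13}\right) = 5 \cdot 0 = 0$)
$Z = 3$ ($Z = 0 - -3 = 0 + 3 = 3$)
$\frac{1}{Z} = \frac{1}{3}$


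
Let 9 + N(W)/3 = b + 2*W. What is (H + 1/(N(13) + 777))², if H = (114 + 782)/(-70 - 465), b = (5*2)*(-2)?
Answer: 472784133649/168822374400 ≈ 2.8005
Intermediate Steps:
b = -20 (b = 10*(-2) = -20)
N(W) = -87 + 6*W (N(W) = -27 + 3*(-20 + 2*W) = -27 + (-60 + 6*W) = -87 + 6*W)
H = -896/535 (H = 896/(-535) = 896*(-1/535) = -896/535 ≈ -1.6748)
(H + 1/(N(13) + 777))² = (-896/535 + 1/((-87 + 6*13) + 777))² = (-896/535 + 1/((-87 + 78) + 777))² = (-896/535 + 1/(-9 + 777))² = (-896/535 + 1/768)² = (-687593/410880)² = 472784133649/168822374400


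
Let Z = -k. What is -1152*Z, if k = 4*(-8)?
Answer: -36864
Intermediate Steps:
k = -32
Z = 32 (Z = -1*(-32) = 32)
-1152*Z = -1152*32 = -36864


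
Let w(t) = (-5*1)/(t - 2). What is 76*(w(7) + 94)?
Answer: 7068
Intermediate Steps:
w(t) = -5/(-2 + t)
76*(w(7) + 94) = 76*(-5/(-2 + 7) + 94) = 76*(-5/5 + 94) = 76*(-5*⅕ + 94) = 76*(-1 + 94) = 76*93 = 7068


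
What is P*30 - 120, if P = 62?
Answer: 1740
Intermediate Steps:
P*30 - 120 = 62*30 - 120 = 1860 - 120 = 1740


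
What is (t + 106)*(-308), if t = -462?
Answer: 109648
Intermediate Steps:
(t + 106)*(-308) = (-462 + 106)*(-308) = -356*(-308) = 109648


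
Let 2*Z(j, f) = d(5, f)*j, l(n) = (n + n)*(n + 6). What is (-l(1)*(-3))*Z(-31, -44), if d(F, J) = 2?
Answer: -1302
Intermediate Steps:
l(n) = 2*n*(6 + n) (l(n) = (2*n)*(6 + n) = 2*n*(6 + n))
Z(j, f) = j (Z(j, f) = (2*j)/2 = j)
(-l(1)*(-3))*Z(-31, -44) = (-2*(6 + 1)*(-3))*(-31) = (-2*7*(-3))*(-31) = (-1*14*(-3))*(-31) = -14*(-3)*(-31) = 42*(-31) = -1302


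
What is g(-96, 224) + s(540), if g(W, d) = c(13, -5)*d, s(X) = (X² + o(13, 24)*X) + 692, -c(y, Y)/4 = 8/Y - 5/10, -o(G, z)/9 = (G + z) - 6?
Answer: 717568/5 ≈ 1.4351e+5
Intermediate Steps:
o(G, z) = 54 - 9*G - 9*z (o(G, z) = -9*((G + z) - 6) = -9*(-6 + G + z) = 54 - 9*G - 9*z)
c(y, Y) = 2 - 32/Y (c(y, Y) = -4*(8/Y - 5/10) = -4*(8/Y - 5*⅒) = -4*(8/Y - ½) = -4*(-½ + 8/Y) = 2 - 32/Y)
s(X) = 692 + X² - 279*X (s(X) = (X² + (54 - 9*13 - 9*24)*X) + 692 = (X² + (54 - 117 - 216)*X) + 692 = (X² - 279*X) + 692 = 692 + X² - 279*X)
g(W, d) = 42*d/5 (g(W, d) = (2 - 32/(-5))*d = (2 - 32*(-⅕))*d = (2 + 32/5)*d = 42*d/5)
g(-96, 224) + s(540) = (42/5)*224 + (692 + 540² - 279*540) = 9408/5 + (692 + 291600 - 150660) = 9408/5 + 141632 = 717568/5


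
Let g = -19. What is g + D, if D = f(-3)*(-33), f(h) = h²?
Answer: -316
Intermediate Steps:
D = -297 (D = (-3)²*(-33) = 9*(-33) = -297)
g + D = -19 - 297 = -316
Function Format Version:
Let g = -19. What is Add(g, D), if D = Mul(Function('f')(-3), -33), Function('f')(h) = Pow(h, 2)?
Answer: -316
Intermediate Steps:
D = -297 (D = Mul(Pow(-3, 2), -33) = Mul(9, -33) = -297)
Add(g, D) = Add(-19, -297) = -316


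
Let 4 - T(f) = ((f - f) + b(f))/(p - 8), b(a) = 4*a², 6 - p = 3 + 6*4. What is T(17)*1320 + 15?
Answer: 1679475/29 ≈ 57913.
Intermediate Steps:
p = -21 (p = 6 - (3 + 6*4) = 6 - (3 + 24) = 6 - 1*27 = 6 - 27 = -21)
T(f) = 4 + 4*f²/29 (T(f) = 4 - ((f - f) + 4*f²)/(-21 - 8) = 4 - (0 + 4*f²)/(-29) = 4 - 4*f²*(-1)/29 = 4 - (-4)*f²/29 = 4 + 4*f²/29)
T(17)*1320 + 15 = (4 + (4/29)*17²)*1320 + 15 = (4 + (4/29)*289)*1320 + 15 = (4 + 1156/29)*1320 + 15 = (1272/29)*1320 + 15 = 1679040/29 + 15 = 1679475/29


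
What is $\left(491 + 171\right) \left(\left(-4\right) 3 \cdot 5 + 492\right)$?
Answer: $285984$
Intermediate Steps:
$\left(491 + 171\right) \left(\left(-4\right) 3 \cdot 5 + 492\right) = 662 \left(\left(-12\right) 5 + 492\right) = 662 \left(-60 + 492\right) = 662 \cdot 432 = 285984$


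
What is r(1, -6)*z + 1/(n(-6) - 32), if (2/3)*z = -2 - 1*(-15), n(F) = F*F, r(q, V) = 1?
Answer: 79/4 ≈ 19.750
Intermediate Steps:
n(F) = F²
z = 39/2 (z = 3*(-2 - 1*(-15))/2 = 3*(-2 + 15)/2 = (3/2)*13 = 39/2 ≈ 19.500)
r(1, -6)*z + 1/(n(-6) - 32) = 1*(39/2) + 1/((-6)² - 32) = 39/2 + 1/(36 - 32) = 39/2 + 1/4 = 39/2 + ¼ = 79/4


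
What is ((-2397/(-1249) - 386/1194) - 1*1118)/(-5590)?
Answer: 416225051/2084100135 ≈ 0.19971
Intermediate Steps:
((-2397/(-1249) - 386/1194) - 1*1118)/(-5590) = ((-2397*(-1/1249) - 386*1/1194) - 1118)*(-1/5590) = ((2397/1249 - 193/597) - 1118)*(-1/5590) = (1189952/745653 - 1118)*(-1/5590) = -832450102/745653*(-1/5590) = 416225051/2084100135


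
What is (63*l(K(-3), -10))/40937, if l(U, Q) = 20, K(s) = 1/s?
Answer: 1260/40937 ≈ 0.030779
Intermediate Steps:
(63*l(K(-3), -10))/40937 = (63*20)/40937 = 1260*(1/40937) = 1260/40937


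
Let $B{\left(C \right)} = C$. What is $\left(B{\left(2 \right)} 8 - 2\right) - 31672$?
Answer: $-31658$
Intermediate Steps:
$\left(B{\left(2 \right)} 8 - 2\right) - 31672 = \left(2 \cdot 8 - 2\right) - 31672 = \left(16 - 2\right) - 31672 = 14 - 31672 = -31658$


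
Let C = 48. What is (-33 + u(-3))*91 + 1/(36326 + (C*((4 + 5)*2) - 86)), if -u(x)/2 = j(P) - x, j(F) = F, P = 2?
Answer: -145187951/37104 ≈ -3913.0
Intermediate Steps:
u(x) = -4 + 2*x (u(x) = -2*(2 - x) = -4 + 2*x)
(-33 + u(-3))*91 + 1/(36326 + (C*((4 + 5)*2) - 86)) = (-33 + (-4 + 2*(-3)))*91 + 1/(36326 + (48*((4 + 5)*2) - 86)) = (-33 + (-4 - 6))*91 + 1/(36326 + (48*(9*2) - 86)) = (-33 - 10)*91 + 1/(36326 + (48*18 - 86)) = -43*91 + 1/(36326 + (864 - 86)) = -3913 + 1/(36326 + 778) = -3913 + 1/37104 = -145187951/37104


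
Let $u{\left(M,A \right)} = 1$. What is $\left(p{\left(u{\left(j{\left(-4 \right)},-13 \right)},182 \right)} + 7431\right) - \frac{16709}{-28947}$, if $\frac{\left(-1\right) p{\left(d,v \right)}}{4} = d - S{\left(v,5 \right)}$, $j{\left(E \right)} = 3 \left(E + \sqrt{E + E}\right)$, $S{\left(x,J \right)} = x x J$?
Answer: $\frac{19391814638}{28947} \approx 6.6991 \cdot 10^{5}$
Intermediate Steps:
$S{\left(x,J \right)} = J x^{2}$ ($S{\left(x,J \right)} = x^{2} J = J x^{2}$)
$j{\left(E \right)} = 3 E + 3 \sqrt{2} \sqrt{E}$ ($j{\left(E \right)} = 3 \left(E + \sqrt{2 E}\right) = 3 \left(E + \sqrt{2} \sqrt{E}\right) = 3 E + 3 \sqrt{2} \sqrt{E}$)
$p{\left(d,v \right)} = - 4 d + 20 v^{2}$ ($p{\left(d,v \right)} = - 4 \left(d - 5 v^{2}\right) = - 4 d + 20 v^{2}$)
$\left(p{\left(u{\left(j{\left(-4 \right)},-13 \right)},182 \right)} + 7431\right) - \frac{16709}{-28947} = \left(\left(\left(-4\right) 1 + 20 \cdot 182^{2}\right) + 7431\right) - \frac{16709}{-28947} = \left(\left(-4 + 20 \cdot 33124\right) + 7431\right) - - \frac{16709}{28947} = \left(\left(-4 + 662480\right) + 7431\right) + \frac{16709}{28947} = \left(662476 + 7431\right) + \frac{16709}{28947} = 669907 + \frac{16709}{28947} = \frac{19391814638}{28947}$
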